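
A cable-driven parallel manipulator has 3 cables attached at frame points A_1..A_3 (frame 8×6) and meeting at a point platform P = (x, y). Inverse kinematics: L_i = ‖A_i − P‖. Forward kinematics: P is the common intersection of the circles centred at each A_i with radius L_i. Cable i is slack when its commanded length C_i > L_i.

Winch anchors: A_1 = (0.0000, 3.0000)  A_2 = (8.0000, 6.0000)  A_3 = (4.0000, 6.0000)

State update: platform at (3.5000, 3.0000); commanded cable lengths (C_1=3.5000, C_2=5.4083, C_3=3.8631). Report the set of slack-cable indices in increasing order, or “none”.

i=1: geometric 3.5000 vs commanded 3.5000 ⇒ taut
i=2: geometric 5.4083 vs commanded 5.4083 ⇒ taut
i=3: geometric 3.0414 vs commanded 3.8631 ⇒ slack

3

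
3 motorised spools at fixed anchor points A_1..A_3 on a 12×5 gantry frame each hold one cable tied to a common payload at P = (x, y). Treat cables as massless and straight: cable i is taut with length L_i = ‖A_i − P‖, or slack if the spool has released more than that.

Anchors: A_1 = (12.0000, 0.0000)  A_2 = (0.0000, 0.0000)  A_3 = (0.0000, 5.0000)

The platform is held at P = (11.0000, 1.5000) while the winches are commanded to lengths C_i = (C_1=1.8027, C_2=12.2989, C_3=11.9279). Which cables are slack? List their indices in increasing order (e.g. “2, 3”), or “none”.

cable 1: √((1.0000)²+(-1.5000)²)=1.8028, C_1=1.8027: taut
cable 2: √((-11.0000)²+(-1.5000)²)=11.1018, C_2=12.2989: slack
cable 3: √((-11.0000)²+(3.5000)²)=11.5434, C_3=11.9279: slack

2, 3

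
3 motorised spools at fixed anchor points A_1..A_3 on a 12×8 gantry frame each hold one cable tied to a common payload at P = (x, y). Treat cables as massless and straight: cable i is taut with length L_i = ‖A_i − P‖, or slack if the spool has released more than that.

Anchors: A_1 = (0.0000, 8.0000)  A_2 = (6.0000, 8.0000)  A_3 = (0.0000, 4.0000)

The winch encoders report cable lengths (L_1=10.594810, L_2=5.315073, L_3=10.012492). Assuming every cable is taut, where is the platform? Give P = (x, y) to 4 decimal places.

expand ‖A_i−P‖²=L_i² and subtract eq 1 (k_i ≔ ‖A_i‖²−L_i²)
k_1 = 0.0000+64.0000−112.2500 = -48.2500
eq1−eq2 → [-12.0000  0.0000]·P = -120.0000
eq1−eq3 → [0.0000  8.0000]·P = 36.0000
2×2 solve → P = (10.0000, 4.5000)

(10.0000, 4.5000)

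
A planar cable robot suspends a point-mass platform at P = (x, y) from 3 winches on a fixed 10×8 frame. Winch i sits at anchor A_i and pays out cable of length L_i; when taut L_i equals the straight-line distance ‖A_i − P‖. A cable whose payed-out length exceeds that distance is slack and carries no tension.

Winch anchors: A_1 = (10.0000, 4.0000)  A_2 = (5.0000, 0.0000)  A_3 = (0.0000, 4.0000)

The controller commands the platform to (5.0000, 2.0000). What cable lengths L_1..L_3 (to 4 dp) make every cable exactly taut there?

(5.3852, 2.0000, 5.3852)

L_1: Δ = A_1−P = (5.0000, 2.0000) → ‖Δ‖ = √29.0000 = 5.3852
L_2: Δ = A_2−P = (0.0000, -2.0000) → ‖Δ‖ = √4.0000 = 2.0000
L_3: Δ = A_3−P = (-5.0000, 2.0000) → ‖Δ‖ = √29.0000 = 5.3852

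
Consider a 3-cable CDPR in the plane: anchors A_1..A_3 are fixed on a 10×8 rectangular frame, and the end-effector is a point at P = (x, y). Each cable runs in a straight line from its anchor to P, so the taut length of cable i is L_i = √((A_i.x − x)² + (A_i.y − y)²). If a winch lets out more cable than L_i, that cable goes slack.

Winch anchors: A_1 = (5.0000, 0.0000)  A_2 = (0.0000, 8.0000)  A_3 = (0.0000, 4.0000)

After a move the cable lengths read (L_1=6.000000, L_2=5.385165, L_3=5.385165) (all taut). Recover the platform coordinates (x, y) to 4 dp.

(5.0000, 6.0000)

expand ‖A_i−P‖²=L_i² and subtract eq 1 (k_i ≔ ‖A_i‖²−L_i²)
k_1 = 25.0000+0.0000−36.0000 = -11.0000
eq1−eq2 → [10.0000  -16.0000]·P = -46.0000
eq1−eq3 → [10.0000  -8.0000]·P = 2.0000
2×2 solve → P = (5.0000, 6.0000)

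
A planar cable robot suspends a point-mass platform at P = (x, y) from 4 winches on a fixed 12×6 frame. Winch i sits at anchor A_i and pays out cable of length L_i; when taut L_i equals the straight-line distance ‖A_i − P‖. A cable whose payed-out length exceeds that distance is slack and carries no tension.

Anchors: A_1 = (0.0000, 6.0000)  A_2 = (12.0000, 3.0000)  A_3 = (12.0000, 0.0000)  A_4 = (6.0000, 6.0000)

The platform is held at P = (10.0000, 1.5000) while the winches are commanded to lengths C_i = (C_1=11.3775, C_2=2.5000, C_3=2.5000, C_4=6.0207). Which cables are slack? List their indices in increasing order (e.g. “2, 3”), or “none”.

1

i=1: geometric 10.9659 vs commanded 11.3775 ⇒ slack
i=2: geometric 2.5000 vs commanded 2.5000 ⇒ taut
i=3: geometric 2.5000 vs commanded 2.5000 ⇒ taut
i=4: geometric 6.0208 vs commanded 6.0207 ⇒ taut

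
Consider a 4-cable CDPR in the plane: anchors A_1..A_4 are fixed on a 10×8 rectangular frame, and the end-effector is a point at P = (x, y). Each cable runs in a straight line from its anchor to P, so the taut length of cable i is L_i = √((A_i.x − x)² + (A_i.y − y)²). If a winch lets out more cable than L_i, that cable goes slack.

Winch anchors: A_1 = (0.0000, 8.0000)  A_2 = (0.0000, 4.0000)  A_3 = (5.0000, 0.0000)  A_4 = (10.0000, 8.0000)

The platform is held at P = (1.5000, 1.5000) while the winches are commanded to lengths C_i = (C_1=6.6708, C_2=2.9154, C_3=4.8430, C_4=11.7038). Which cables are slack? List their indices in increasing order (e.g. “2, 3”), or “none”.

3, 4

i=1: geometric 6.6708 vs commanded 6.6708 ⇒ taut
i=2: geometric 2.9155 vs commanded 2.9154 ⇒ taut
i=3: geometric 3.8079 vs commanded 4.8430 ⇒ slack
i=4: geometric 10.7005 vs commanded 11.7038 ⇒ slack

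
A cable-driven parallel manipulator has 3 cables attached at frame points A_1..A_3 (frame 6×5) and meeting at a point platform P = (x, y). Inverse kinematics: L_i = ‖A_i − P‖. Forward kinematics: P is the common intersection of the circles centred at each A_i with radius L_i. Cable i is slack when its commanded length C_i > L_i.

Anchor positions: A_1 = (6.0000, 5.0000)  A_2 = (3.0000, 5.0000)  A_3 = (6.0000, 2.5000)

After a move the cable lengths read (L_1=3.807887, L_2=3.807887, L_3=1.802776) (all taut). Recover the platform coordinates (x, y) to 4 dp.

(4.5000, 1.5000)

expand ‖A_i−P‖²=L_i² and subtract eq 1 (k_i ≔ ‖A_i‖²−L_i²)
k_1 = 36.0000+25.0000−14.5000 = 46.5000
eq1−eq2 → [6.0000  0.0000]·P = 27.0000
eq1−eq3 → [0.0000  5.0000]·P = 7.5000
2×2 solve → P = (4.5000, 1.5000)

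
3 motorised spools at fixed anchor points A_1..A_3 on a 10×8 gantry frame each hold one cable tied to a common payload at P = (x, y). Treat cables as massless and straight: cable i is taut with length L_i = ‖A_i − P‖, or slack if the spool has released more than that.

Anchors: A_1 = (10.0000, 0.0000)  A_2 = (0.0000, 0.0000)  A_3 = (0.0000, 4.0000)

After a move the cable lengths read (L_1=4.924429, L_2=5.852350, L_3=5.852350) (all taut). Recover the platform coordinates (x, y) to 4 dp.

(5.5000, 2.0000)

each cable: (A_i−P)·(A_i−P) = L_i²; let k_i = ‖A_i‖²−L_i²
k_1 = 100.0000+0.0000−24.2500 = 75.7500
row 1: 20.0000x + 0.0000y = 110.0000  (k_2=-34.2500)
row 2: 20.0000x − 8.0000y = 94.0000  (k_3=-18.2500)
Cramer on rows 1–2 → x = 5.5000, y = 2.0000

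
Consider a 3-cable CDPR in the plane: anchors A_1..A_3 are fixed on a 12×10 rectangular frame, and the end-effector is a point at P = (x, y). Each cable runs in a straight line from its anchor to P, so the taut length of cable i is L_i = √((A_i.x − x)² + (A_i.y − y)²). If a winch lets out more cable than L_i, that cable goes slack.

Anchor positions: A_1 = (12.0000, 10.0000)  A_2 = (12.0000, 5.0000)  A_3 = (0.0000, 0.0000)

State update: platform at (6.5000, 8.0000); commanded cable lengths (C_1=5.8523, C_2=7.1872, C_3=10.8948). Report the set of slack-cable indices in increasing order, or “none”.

i=1: geometric 5.8523 vs commanded 5.8523 ⇒ taut
i=2: geometric 6.2650 vs commanded 7.1872 ⇒ slack
i=3: geometric 10.3078 vs commanded 10.8948 ⇒ slack

2, 3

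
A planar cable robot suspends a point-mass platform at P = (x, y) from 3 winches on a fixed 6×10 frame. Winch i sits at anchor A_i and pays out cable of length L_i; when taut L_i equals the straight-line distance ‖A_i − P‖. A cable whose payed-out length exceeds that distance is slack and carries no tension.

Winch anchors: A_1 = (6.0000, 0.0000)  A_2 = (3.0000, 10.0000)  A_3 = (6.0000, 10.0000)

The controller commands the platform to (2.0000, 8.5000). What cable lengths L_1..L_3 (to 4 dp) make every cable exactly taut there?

(9.3941, 1.8028, 4.2720)

L_1 = √((6.0000−2.0000)² + (0.0000−8.5000)²) = 9.3941
L_2 = √((3.0000−2.0000)² + (10.0000−8.5000)²) = 1.8028
L_3 = √((6.0000−2.0000)² + (10.0000−8.5000)²) = 4.2720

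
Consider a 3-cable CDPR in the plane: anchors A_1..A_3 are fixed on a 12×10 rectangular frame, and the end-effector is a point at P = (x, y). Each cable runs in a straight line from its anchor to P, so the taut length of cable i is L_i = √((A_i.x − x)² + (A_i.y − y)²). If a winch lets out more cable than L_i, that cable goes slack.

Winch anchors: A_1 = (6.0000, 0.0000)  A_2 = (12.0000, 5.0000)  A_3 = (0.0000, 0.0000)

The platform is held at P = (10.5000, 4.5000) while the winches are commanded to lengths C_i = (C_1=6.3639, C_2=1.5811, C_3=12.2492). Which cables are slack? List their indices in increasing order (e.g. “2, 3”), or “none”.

cable 1: L_1 = ‖A_1−P‖ = 6.3640;  C_1 = 6.3639 → taut
cable 2: L_2 = ‖A_2−P‖ = 1.5811;  C_2 = 1.5811 → taut
cable 3: L_3 = ‖A_3−P‖ = 11.4237;  C_3 = 12.2492 → slack

3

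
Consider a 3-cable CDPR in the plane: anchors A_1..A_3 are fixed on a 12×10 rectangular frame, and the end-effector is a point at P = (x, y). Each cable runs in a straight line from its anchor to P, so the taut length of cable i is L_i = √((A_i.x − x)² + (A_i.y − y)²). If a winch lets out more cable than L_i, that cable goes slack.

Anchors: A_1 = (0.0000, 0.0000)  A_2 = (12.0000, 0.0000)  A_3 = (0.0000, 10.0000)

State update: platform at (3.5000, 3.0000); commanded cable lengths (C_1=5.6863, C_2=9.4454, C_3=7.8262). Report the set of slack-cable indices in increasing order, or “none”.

cable 1: L_1 = ‖A_1−P‖ = 4.6098;  C_1 = 5.6863 → slack
cable 2: L_2 = ‖A_2−P‖ = 9.0139;  C_2 = 9.4454 → slack
cable 3: L_3 = ‖A_3−P‖ = 7.8262;  C_3 = 7.8262 → taut

1, 2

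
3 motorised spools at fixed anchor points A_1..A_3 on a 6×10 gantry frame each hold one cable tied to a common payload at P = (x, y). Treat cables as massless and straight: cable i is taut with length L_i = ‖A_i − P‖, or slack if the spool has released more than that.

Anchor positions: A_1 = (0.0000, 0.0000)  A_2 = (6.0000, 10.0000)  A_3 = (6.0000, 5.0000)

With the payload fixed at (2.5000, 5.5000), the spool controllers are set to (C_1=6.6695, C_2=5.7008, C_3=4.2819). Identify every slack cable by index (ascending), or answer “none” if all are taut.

1, 3

i=1: geometric 6.0415 vs commanded 6.6695 ⇒ slack
i=2: geometric 5.7009 vs commanded 5.7008 ⇒ taut
i=3: geometric 3.5355 vs commanded 4.2819 ⇒ slack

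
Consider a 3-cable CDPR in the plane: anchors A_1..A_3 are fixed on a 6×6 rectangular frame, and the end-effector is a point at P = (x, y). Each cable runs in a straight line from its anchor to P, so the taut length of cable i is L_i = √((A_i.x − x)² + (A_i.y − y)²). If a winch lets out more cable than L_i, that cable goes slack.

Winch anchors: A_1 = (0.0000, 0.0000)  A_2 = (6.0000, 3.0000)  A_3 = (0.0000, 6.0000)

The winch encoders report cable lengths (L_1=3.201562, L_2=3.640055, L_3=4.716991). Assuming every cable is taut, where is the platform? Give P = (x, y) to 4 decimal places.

(2.5000, 2.0000)

expand ‖A_i−P‖²=L_i² and subtract eq 1 (q_i ≔ ‖A_i‖²−L_i²)
q_1 = 0.0000+0.0000−10.2500 = -10.2500
eq1−eq2 → [-12.0000  -6.0000]·P = -42.0000
eq1−eq3 → [0.0000  -12.0000]·P = -24.0000
2×2 solve → P = (2.5000, 2.0000)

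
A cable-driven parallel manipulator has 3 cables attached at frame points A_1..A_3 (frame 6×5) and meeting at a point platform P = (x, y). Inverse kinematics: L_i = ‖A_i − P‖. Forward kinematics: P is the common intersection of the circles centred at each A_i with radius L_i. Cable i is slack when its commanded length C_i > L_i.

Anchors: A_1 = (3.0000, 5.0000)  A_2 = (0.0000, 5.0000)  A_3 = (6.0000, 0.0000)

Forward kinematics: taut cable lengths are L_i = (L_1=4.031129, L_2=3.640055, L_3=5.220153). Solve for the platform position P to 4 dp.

circle eqns → linear via eq_j − eq_1; set k_j = A_j·A_j − L_j²
k_1 = 9.0000+25.0000−16.2500 = 17.7500
6.0000·x + 0.0000·y = k_1−k_2 = 6.0000
-6.0000·x + 10.0000·y = k_1−k_3 = 9.0000
solve first two rows → x=1.0000, y=1.5000

(1.0000, 1.5000)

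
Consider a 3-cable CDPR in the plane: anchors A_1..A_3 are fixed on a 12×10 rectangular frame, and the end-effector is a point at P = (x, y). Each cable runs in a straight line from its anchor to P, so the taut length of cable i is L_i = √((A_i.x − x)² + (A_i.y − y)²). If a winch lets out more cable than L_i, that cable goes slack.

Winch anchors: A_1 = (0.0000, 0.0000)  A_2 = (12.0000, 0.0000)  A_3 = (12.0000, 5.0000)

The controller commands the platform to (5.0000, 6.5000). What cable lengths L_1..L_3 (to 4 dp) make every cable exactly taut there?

L_1: Δ = A_1−P = (-5.0000, -6.5000) → ‖Δ‖ = √67.2500 = 8.2006
L_2: Δ = A_2−P = (7.0000, -6.5000) → ‖Δ‖ = √91.2500 = 9.5525
L_3: Δ = A_3−P = (7.0000, -1.5000) → ‖Δ‖ = √51.2500 = 7.1589

(8.2006, 9.5525, 7.1589)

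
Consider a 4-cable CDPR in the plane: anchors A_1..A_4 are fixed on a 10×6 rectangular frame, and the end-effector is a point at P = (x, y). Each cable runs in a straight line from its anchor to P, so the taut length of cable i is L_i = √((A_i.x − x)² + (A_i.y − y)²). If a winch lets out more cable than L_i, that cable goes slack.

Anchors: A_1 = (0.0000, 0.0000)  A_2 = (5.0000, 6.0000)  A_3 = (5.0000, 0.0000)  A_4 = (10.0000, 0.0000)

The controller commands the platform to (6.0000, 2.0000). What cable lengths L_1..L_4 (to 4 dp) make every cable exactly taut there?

L_1: Δ = A_1−P = (-6.0000, -2.0000) → ‖Δ‖ = √40.0000 = 6.3246
L_2: Δ = A_2−P = (-1.0000, 4.0000) → ‖Δ‖ = √17.0000 = 4.1231
L_3: Δ = A_3−P = (-1.0000, -2.0000) → ‖Δ‖ = √5.0000 = 2.2361
L_4: Δ = A_4−P = (4.0000, -2.0000) → ‖Δ‖ = √20.0000 = 4.4721

(6.3246, 4.1231, 2.2361, 4.4721)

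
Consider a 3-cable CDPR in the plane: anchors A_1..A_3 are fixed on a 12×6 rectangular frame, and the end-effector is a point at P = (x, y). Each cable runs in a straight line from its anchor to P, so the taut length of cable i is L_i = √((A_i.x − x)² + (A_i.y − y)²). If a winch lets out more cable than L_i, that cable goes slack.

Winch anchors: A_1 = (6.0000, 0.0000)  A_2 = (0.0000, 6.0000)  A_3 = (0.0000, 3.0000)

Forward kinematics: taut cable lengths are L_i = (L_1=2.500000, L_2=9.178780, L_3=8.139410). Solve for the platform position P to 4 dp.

(8.0000, 1.5000)

each cable: (A_i−P)·(A_i−P) = L_i²; let q_i = ‖A_i‖²−L_i²
q_1 = 36.0000+0.0000−6.2500 = 29.7500
row 1: 12.0000x − 12.0000y = 78.0000  (q_2=-48.2500)
row 2: 12.0000x − 6.0000y = 87.0000  (q_3=-57.2500)
Cramer on rows 1–2 → x = 8.0000, y = 1.5000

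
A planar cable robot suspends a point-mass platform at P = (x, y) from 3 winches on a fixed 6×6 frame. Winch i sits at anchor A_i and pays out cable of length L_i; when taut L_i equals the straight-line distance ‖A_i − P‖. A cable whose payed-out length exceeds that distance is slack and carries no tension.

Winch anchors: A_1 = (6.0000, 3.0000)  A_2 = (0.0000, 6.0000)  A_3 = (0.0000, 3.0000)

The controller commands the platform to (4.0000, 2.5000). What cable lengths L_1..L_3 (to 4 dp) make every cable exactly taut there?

(2.0616, 5.3151, 4.0311)

cable 1: Δx=2.0000, Δy=0.5000; L_1 = √(Δx²+Δy²) = 2.0616
cable 2: Δx=-4.0000, Δy=3.5000; L_2 = √(Δx²+Δy²) = 5.3151
cable 3: Δx=-4.0000, Δy=0.5000; L_3 = √(Δx²+Δy²) = 4.0311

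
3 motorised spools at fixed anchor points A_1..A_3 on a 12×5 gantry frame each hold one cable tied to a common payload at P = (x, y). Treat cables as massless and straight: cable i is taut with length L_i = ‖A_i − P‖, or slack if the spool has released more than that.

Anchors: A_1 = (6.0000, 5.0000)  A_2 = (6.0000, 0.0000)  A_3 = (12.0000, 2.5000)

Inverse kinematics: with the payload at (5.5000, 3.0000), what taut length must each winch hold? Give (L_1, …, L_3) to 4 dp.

L_1 = √((6.0000−5.5000)² + (5.0000−3.0000)²) = 2.0616
L_2 = √((6.0000−5.5000)² + (0.0000−3.0000)²) = 3.0414
L_3 = √((12.0000−5.5000)² + (2.5000−3.0000)²) = 6.5192

(2.0616, 3.0414, 6.5192)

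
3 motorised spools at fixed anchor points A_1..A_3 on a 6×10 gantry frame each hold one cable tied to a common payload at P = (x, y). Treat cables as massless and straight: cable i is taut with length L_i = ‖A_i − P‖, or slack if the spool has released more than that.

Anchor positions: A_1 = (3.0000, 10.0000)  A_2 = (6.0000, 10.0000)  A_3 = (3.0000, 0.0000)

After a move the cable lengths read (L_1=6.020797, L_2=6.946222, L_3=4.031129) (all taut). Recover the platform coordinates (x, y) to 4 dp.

circle eqns → linear via eq_j − eq_1; set c_j = A_j·A_j − L_j²
c_1 = 9.0000+100.0000−36.2500 = 72.7500
-6.0000·x + 0.0000·y = c_1−c_2 = -15.0000
0.0000·x + 20.0000·y = c_1−c_3 = 80.0000
solve first two rows → x=2.5000, y=4.0000

(2.5000, 4.0000)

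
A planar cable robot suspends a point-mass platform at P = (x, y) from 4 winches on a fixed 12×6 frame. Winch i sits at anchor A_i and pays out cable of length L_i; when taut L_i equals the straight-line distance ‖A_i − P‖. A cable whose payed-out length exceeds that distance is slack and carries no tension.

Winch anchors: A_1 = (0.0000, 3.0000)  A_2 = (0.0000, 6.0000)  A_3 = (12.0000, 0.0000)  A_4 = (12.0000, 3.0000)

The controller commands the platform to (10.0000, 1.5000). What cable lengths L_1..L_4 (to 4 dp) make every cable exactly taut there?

(10.1119, 10.9659, 2.5000, 2.5000)

cable 1: Δx=-10.0000, Δy=1.5000; L_1 = √(Δx²+Δy²) = 10.1119
cable 2: Δx=-10.0000, Δy=4.5000; L_2 = √(Δx²+Δy²) = 10.9659
cable 3: Δx=2.0000, Δy=-1.5000; L_3 = √(Δx²+Δy²) = 2.5000
cable 4: Δx=2.0000, Δy=1.5000; L_4 = √(Δx²+Δy²) = 2.5000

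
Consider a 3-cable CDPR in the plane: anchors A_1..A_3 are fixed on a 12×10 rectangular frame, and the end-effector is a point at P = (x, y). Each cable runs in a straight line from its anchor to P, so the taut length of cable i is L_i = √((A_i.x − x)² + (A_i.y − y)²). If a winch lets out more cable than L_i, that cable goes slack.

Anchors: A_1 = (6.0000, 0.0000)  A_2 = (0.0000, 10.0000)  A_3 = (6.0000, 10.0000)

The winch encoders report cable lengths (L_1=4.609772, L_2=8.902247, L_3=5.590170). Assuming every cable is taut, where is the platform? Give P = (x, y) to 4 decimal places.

expand ‖A_i−P‖²=L_i² and subtract eq 1 (q_i ≔ ‖A_i‖²−L_i²)
q_1 = 36.0000+0.0000−21.2500 = 14.7500
eq1−eq2 → [12.0000  -20.0000]·P = -6.0000
eq1−eq3 → [0.0000  -20.0000]·P = -90.0000
2×2 solve → P = (7.0000, 4.5000)

(7.0000, 4.5000)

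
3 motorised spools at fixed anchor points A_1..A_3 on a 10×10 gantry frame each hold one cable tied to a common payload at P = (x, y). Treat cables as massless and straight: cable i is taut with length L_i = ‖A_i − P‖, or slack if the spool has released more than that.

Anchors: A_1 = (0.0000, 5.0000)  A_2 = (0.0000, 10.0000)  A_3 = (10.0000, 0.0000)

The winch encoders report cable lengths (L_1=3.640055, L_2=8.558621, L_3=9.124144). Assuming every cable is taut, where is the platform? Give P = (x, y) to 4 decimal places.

(1.0000, 1.5000)

circle eqns → linear via eq_j − eq_1; set c_j = A_j·A_j − L_j²
c_1 = 0.0000+25.0000−13.2500 = 11.7500
0.0000·x − 10.0000·y = c_1−c_2 = -15.0000
-20.0000·x + 10.0000·y = c_1−c_3 = -5.0000
solve first two rows → x=1.0000, y=1.5000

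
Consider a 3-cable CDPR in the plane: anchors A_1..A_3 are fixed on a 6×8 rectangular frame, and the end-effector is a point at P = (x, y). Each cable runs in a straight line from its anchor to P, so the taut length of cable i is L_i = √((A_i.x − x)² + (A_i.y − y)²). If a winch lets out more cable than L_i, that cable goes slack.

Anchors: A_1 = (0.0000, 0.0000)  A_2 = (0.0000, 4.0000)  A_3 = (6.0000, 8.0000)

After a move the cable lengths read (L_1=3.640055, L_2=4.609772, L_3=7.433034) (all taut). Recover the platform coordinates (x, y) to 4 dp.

circle eqns → linear via eq_j − eq_1; set c_j = A_j·A_j − L_j²
c_1 = 0.0000+0.0000−13.2500 = -13.2500
0.0000·x − 8.0000·y = c_1−c_2 = -8.0000
-12.0000·x − 16.0000·y = c_1−c_3 = -58.0000
solve first two rows → x=3.5000, y=1.0000

(3.5000, 1.0000)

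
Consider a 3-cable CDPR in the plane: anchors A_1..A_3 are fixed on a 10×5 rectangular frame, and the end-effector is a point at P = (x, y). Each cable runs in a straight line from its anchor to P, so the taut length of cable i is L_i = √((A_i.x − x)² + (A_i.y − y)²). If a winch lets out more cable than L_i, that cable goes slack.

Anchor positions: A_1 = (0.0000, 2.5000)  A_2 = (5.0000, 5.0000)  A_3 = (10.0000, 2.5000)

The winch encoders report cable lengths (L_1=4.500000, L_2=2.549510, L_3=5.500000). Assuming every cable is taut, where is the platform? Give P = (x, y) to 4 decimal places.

each cable: (A_i−P)·(A_i−P) = L_i²; let c_i = ‖A_i‖²−L_i²
c_1 = 0.0000+6.2500−20.2500 = -14.0000
row 1: -10.0000x − 5.0000y = -57.5000  (c_2=43.5000)
row 2: -20.0000x + 0.0000y = -90.0000  (c_3=76.0000)
Cramer on rows 1–2 → x = 4.5000, y = 2.5000

(4.5000, 2.5000)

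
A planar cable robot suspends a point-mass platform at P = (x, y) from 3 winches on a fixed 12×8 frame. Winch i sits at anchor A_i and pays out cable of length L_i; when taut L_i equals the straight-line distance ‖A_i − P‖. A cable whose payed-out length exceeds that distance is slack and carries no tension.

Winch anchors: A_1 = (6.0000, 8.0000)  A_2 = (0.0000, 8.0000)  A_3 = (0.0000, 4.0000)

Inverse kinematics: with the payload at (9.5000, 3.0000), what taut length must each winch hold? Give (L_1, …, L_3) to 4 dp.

(6.1033, 10.7355, 9.5525)

L_1 = √((6.0000−9.5000)² + (8.0000−3.0000)²) = 6.1033
L_2 = √((0.0000−9.5000)² + (8.0000−3.0000)²) = 10.7355
L_3 = √((0.0000−9.5000)² + (4.0000−3.0000)²) = 9.5525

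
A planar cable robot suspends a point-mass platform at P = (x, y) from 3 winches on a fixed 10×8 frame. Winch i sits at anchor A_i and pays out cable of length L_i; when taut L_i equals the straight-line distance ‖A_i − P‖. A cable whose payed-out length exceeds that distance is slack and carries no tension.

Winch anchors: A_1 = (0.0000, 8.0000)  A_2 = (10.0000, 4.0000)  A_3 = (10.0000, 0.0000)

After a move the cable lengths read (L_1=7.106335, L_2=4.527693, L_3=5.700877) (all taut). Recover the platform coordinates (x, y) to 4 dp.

each cable: (A_i−P)·(A_i−P) = L_i²; let k_i = ‖A_i‖²−L_i²
k_1 = 0.0000+64.0000−50.5000 = 13.5000
row 1: -20.0000x + 8.0000y = -82.0000  (k_2=95.5000)
row 2: -20.0000x + 16.0000y = -54.0000  (k_3=67.5000)
Cramer on rows 1–2 → x = 5.5000, y = 3.5000

(5.5000, 3.5000)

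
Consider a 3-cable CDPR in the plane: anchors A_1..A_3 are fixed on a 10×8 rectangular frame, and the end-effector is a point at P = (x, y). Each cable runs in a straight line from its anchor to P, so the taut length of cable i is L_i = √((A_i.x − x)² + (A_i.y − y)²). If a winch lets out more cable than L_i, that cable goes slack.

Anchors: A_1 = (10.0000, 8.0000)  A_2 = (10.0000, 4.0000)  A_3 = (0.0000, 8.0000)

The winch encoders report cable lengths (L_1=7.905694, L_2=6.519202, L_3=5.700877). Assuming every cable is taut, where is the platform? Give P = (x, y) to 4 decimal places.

circle eqns → linear via eq_j − eq_1; set k_j = A_j·A_j − L_j²
k_1 = 100.0000+64.0000−62.5000 = 101.5000
0.0000·x + 8.0000·y = k_1−k_2 = 28.0000
20.0000·x + 0.0000·y = k_1−k_3 = 70.0000
solve first two rows → x=3.5000, y=3.5000

(3.5000, 3.5000)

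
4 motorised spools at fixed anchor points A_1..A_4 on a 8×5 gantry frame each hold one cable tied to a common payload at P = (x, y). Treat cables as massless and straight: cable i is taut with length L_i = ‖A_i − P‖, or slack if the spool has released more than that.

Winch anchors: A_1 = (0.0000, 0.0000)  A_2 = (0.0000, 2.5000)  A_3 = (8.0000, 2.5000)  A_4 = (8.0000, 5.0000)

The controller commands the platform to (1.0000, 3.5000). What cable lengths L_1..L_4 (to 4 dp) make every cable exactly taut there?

cable 1: Δx=-1.0000, Δy=-3.5000; L_1 = √(Δx²+Δy²) = 3.6401
cable 2: Δx=-1.0000, Δy=-1.0000; L_2 = √(Δx²+Δy²) = 1.4142
cable 3: Δx=7.0000, Δy=-1.0000; L_3 = √(Δx²+Δy²) = 7.0711
cable 4: Δx=7.0000, Δy=1.5000; L_4 = √(Δx²+Δy²) = 7.1589

(3.6401, 1.4142, 7.0711, 7.1589)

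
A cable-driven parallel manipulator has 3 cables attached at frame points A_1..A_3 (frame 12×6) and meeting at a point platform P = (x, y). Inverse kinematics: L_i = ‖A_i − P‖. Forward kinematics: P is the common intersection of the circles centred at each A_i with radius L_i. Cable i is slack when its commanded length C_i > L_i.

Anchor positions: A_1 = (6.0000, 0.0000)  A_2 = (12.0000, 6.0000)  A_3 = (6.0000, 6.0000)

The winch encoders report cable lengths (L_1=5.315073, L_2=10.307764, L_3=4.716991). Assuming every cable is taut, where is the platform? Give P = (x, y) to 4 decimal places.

(2.0000, 3.5000)

expand ‖A_i−P‖²=L_i² and subtract eq 1 (k_i ≔ ‖A_i‖²−L_i²)
k_1 = 36.0000+0.0000−28.2500 = 7.7500
eq1−eq2 → [-12.0000  -12.0000]·P = -66.0000
eq1−eq3 → [0.0000  -12.0000]·P = -42.0000
2×2 solve → P = (2.0000, 3.5000)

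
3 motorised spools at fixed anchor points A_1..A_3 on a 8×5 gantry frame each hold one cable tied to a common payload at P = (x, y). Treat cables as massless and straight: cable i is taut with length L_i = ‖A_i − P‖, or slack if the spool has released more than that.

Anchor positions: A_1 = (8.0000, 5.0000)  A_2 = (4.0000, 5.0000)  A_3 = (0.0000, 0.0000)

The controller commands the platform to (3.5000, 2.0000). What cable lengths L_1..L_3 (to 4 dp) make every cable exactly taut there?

(5.4083, 3.0414, 4.0311)

L_1 = √((8.0000−3.5000)² + (5.0000−2.0000)²) = 5.4083
L_2 = √((4.0000−3.5000)² + (5.0000−2.0000)²) = 3.0414
L_3 = √((0.0000−3.5000)² + (0.0000−2.0000)²) = 4.0311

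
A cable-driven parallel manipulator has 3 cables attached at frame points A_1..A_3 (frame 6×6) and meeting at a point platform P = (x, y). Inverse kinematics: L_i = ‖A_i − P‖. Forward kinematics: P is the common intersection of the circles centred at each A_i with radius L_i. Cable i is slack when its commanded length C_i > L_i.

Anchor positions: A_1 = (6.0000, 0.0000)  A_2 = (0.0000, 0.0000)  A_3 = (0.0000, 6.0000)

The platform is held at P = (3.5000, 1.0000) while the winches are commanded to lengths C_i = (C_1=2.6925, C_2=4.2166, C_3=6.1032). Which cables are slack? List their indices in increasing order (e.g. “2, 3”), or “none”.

2

cable 1: L_1 = ‖A_1−P‖ = 2.6926;  C_1 = 2.6925 → taut
cable 2: L_2 = ‖A_2−P‖ = 3.6401;  C_2 = 4.2166 → slack
cable 3: L_3 = ‖A_3−P‖ = 6.1033;  C_3 = 6.1032 → taut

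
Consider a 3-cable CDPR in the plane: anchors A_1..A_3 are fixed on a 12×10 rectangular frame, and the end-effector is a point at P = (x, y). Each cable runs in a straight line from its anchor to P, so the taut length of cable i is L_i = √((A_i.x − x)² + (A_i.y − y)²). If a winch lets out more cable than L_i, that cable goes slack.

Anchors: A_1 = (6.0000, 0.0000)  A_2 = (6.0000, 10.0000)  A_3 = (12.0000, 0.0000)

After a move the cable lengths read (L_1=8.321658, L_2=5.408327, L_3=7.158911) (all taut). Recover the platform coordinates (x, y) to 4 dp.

(10.5000, 7.0000)

expand ‖A_i−P‖²=L_i² and subtract eq 1 (c_i ≔ ‖A_i‖²−L_i²)
c_1 = 36.0000+0.0000−69.2500 = -33.2500
eq1−eq2 → [0.0000  -20.0000]·P = -140.0000
eq1−eq3 → [-12.0000  0.0000]·P = -126.0000
2×2 solve → P = (10.5000, 7.0000)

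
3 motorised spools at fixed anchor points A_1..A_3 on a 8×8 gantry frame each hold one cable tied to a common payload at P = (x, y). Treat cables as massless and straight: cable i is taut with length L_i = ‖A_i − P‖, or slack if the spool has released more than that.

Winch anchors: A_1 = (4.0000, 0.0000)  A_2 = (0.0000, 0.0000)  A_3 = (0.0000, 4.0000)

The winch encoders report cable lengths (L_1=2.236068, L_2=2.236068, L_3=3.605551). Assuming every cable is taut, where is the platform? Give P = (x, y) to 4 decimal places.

(2.0000, 1.0000)

each cable: (A_i−P)·(A_i−P) = L_i²; let c_i = ‖A_i‖²−L_i²
c_1 = 16.0000+0.0000−5.0000 = 11.0000
row 1: 8.0000x + 0.0000y = 16.0000  (c_2=-5.0000)
row 2: 8.0000x − 8.0000y = 8.0000  (c_3=3.0000)
Cramer on rows 1–2 → x = 2.0000, y = 1.0000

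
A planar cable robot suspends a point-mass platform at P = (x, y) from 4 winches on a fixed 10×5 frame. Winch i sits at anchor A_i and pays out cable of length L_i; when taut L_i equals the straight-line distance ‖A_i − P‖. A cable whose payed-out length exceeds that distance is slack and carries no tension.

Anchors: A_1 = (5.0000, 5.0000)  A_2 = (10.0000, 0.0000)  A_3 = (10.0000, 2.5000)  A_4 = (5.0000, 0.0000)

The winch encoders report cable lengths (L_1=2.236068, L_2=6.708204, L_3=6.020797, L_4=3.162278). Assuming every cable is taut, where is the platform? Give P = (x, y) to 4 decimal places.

each cable: (A_i−P)·(A_i−P) = L_i²; let c_i = ‖A_i‖²−L_i²
c_1 = 25.0000+25.0000−5.0000 = 45.0000
row 1: -10.0000x + 10.0000y = -10.0000  (c_2=55.0000)
row 2: -10.0000x + 5.0000y = -25.0000  (c_3=70.0000)
row 3: 0.0000x + 10.0000y = 30.0000  (c_4=15.0000)
Cramer on rows 1–2 → x = 4.0000, y = 3.0000
check cable 4: ‖A_4−P‖² = 10.0000 ≈ L_4² = 10.0000 ✓

(4.0000, 3.0000)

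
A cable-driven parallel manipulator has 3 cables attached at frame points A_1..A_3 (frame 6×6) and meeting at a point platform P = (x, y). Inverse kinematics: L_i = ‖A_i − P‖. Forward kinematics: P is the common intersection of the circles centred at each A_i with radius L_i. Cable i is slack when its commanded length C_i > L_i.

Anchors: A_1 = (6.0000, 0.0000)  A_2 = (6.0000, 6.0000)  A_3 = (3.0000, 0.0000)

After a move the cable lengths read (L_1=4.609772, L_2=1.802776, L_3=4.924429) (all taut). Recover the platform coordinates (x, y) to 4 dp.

expand ‖A_i−P‖²=L_i² and subtract eq 1 (k_i ≔ ‖A_i‖²−L_i²)
k_1 = 36.0000+0.0000−21.2500 = 14.7500
eq1−eq2 → [0.0000  -12.0000]·P = -54.0000
eq1−eq3 → [6.0000  0.0000]·P = 30.0000
2×2 solve → P = (5.0000, 4.5000)

(5.0000, 4.5000)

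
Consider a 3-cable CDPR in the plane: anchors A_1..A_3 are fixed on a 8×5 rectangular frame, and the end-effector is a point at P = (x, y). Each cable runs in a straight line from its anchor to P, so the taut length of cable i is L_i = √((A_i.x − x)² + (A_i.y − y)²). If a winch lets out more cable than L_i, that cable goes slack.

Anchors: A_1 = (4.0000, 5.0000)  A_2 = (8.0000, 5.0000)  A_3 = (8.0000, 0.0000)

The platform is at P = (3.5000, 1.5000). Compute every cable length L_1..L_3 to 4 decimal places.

cable 1: Δx=0.5000, Δy=3.5000; L_1 = √(Δx²+Δy²) = 3.5355
cable 2: Δx=4.5000, Δy=3.5000; L_2 = √(Δx²+Δy²) = 5.7009
cable 3: Δx=4.5000, Δy=-1.5000; L_3 = √(Δx²+Δy²) = 4.7434

(3.5355, 5.7009, 4.7434)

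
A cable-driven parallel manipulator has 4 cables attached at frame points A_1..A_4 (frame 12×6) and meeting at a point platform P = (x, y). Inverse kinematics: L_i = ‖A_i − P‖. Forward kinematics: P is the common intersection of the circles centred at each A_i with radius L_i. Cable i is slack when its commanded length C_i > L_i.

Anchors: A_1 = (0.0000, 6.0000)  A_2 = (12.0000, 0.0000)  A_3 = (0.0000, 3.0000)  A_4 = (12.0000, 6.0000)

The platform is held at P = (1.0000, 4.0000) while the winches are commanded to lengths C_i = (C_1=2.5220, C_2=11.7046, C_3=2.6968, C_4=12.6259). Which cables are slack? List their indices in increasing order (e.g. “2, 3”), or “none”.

1, 3, 4

cable 1: √((-1.0000)²+(2.0000)²)=2.2361, C_1=2.5220: slack
cable 2: √((11.0000)²+(-4.0000)²)=11.7047, C_2=11.7046: taut
cable 3: √((-1.0000)²+(-1.0000)²)=1.4142, C_3=2.6968: slack
cable 4: √((11.0000)²+(2.0000)²)=11.1803, C_4=12.6259: slack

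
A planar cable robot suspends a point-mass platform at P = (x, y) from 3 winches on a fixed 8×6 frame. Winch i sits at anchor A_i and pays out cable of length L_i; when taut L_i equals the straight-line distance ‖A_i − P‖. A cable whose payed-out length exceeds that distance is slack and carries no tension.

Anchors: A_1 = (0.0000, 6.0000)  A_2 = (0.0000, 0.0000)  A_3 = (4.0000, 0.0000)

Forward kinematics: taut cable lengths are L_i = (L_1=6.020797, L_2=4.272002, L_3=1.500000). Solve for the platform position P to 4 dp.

(4.0000, 1.5000)

expand ‖A_i−P‖²=L_i² and subtract eq 1 (k_i ≔ ‖A_i‖²−L_i²)
k_1 = 0.0000+36.0000−36.2500 = -0.2500
eq1−eq2 → [0.0000  12.0000]·P = 18.0000
eq1−eq3 → [-8.0000  12.0000]·P = -14.0000
2×2 solve → P = (4.0000, 1.5000)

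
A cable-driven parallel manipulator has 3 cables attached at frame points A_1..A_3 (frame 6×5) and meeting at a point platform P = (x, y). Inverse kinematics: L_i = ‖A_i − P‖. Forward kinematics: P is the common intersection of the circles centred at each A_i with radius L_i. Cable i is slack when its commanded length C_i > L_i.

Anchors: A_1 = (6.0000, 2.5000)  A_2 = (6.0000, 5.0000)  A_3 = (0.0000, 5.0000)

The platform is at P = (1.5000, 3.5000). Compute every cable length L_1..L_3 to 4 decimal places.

L_1 = √((6.0000−1.5000)² + (2.5000−3.5000)²) = 4.6098
L_2 = √((6.0000−1.5000)² + (5.0000−3.5000)²) = 4.7434
L_3 = √((0.0000−1.5000)² + (5.0000−3.5000)²) = 2.1213

(4.6098, 4.7434, 2.1213)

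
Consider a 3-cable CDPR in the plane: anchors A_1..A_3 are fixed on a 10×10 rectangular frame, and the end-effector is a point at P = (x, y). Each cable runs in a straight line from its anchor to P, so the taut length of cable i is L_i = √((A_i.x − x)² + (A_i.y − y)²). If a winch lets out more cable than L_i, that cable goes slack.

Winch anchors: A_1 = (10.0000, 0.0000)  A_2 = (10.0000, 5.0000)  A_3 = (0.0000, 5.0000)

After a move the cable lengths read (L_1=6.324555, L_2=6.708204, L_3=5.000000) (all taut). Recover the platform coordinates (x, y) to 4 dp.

circle eqns → linear via eq_j − eq_1; set c_j = A_j·A_j − L_j²
c_1 = 100.0000+0.0000−40.0000 = 60.0000
0.0000·x − 10.0000·y = c_1−c_2 = -20.0000
20.0000·x − 10.0000·y = c_1−c_3 = 60.0000
solve first two rows → x=4.0000, y=2.0000

(4.0000, 2.0000)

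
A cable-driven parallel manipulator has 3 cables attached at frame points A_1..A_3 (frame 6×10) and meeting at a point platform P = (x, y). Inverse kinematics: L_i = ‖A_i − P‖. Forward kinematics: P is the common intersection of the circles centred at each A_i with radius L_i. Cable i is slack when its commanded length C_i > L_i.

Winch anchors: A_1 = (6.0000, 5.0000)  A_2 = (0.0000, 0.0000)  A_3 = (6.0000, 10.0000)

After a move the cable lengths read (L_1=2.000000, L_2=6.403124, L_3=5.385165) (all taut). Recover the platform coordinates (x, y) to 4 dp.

(4.0000, 5.0000)

circle eqns → linear via eq_j − eq_1; set q_j = A_j·A_j − L_j²
q_1 = 36.0000+25.0000−4.0000 = 57.0000
12.0000·x + 10.0000·y = q_1−q_2 = 98.0000
0.0000·x − 10.0000·y = q_1−q_3 = -50.0000
solve first two rows → x=4.0000, y=5.0000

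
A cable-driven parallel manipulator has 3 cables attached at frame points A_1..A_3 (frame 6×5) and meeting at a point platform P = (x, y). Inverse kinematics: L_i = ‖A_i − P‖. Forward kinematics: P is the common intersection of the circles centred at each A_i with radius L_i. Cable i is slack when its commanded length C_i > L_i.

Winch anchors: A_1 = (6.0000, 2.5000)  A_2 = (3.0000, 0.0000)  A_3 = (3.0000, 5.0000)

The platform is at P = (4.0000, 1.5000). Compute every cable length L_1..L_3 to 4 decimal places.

L_1 = √((6.0000−4.0000)² + (2.5000−1.5000)²) = 2.2361
L_2 = √((3.0000−4.0000)² + (0.0000−1.5000)²) = 1.8028
L_3 = √((3.0000−4.0000)² + (5.0000−1.5000)²) = 3.6401

(2.2361, 1.8028, 3.6401)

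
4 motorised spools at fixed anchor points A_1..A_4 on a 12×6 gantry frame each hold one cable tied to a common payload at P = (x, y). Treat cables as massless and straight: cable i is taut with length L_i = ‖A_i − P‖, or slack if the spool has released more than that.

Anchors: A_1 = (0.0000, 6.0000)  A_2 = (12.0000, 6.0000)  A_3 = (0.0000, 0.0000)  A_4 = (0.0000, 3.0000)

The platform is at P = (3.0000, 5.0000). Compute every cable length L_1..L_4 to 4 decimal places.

L_1 = √((0.0000−3.0000)² + (6.0000−5.0000)²) = 3.1623
L_2 = √((12.0000−3.0000)² + (6.0000−5.0000)²) = 9.0554
L_3 = √((0.0000−3.0000)² + (0.0000−5.0000)²) = 5.8310
L_4 = √((0.0000−3.0000)² + (3.0000−5.0000)²) = 3.6056

(3.1623, 9.0554, 5.8310, 3.6056)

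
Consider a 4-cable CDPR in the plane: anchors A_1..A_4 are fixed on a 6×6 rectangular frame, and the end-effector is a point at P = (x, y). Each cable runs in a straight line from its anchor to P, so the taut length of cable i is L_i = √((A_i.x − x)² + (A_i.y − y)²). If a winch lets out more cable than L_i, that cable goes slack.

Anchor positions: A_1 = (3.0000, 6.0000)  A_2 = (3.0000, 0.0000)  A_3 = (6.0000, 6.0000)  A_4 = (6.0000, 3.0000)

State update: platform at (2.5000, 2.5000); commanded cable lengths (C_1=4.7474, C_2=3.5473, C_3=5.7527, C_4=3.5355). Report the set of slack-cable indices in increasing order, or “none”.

1, 2, 3

i=1: geometric 3.5355 vs commanded 4.7474 ⇒ slack
i=2: geometric 2.5495 vs commanded 3.5473 ⇒ slack
i=3: geometric 4.9497 vs commanded 5.7527 ⇒ slack
i=4: geometric 3.5355 vs commanded 3.5355 ⇒ taut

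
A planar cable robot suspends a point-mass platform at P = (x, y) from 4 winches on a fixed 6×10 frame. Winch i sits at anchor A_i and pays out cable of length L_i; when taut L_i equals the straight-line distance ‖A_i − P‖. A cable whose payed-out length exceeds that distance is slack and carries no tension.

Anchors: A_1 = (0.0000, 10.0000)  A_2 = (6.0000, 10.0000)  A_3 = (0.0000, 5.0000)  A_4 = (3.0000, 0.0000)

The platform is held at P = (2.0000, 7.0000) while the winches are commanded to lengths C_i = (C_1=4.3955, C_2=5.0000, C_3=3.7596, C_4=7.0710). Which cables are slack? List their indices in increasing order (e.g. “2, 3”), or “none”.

1, 3

cable 1: L_1 = ‖A_1−P‖ = 3.6056;  C_1 = 4.3955 → slack
cable 2: L_2 = ‖A_2−P‖ = 5.0000;  C_2 = 5.0000 → taut
cable 3: L_3 = ‖A_3−P‖ = 2.8284;  C_3 = 3.7596 → slack
cable 4: L_4 = ‖A_4−P‖ = 7.0711;  C_4 = 7.0710 → taut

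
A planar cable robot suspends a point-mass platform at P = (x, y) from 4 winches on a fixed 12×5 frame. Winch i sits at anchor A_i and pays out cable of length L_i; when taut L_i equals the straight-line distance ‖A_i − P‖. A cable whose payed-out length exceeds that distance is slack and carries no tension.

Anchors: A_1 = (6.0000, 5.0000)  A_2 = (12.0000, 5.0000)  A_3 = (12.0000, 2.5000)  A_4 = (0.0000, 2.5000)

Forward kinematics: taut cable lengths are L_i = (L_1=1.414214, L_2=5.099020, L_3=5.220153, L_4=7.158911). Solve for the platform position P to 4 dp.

(7.0000, 4.0000)

expand ‖A_i−P‖²=L_i² and subtract eq 1 (c_i ≔ ‖A_i‖²−L_i²)
c_1 = 36.0000+25.0000−2.0000 = 59.0000
eq1−eq2 → [-12.0000  0.0000]·P = -84.0000
eq1−eq3 → [-12.0000  5.0000]·P = -64.0000
eq1−eq4 → [12.0000  5.0000]·P = 104.0000
2×2 solve → P = (7.0000, 4.0000)
check cable 4: ‖A_4−P‖² = 51.2500 ≈ L_4² = 51.2500 ✓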